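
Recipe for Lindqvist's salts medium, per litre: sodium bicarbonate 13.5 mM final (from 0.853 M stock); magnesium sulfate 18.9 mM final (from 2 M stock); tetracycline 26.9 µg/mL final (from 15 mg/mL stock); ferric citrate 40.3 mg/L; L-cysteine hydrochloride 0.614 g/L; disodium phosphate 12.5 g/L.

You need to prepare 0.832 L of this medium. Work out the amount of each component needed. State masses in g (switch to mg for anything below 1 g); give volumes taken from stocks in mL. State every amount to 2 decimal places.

Scale factor relative to 1 L: 0.832.
sodium bicarbonate: dilute stock: 13.5 mM × 832 mL ÷ 853 mM = 13.17 mL
magnesium sulfate: C1V1 = C2V2 → 18.9 mM × 832 mL ÷ 2000 mM = 7.86 mL
tetracycline: dilute stock: 26.9 µg/mL × 832 mL ÷ 15000 µg/mL = 1.49 mL
ferric citrate: 40.3 mg/L × 0.832 L = 33.53 mg
L-cysteine hydrochloride: 0.614 g/L × 0.832 L = 0.510848 g = 510.85 mg
disodium phosphate: 12.5 g/L × 0.832 L = 10.40 g

sodium bicarbonate 13.17 mL; magnesium sulfate 7.86 mL; tetracycline 1.49 mL; ferric citrate 33.53 mg; L-cysteine hydrochloride 510.85 mg; disodium phosphate 10.40 g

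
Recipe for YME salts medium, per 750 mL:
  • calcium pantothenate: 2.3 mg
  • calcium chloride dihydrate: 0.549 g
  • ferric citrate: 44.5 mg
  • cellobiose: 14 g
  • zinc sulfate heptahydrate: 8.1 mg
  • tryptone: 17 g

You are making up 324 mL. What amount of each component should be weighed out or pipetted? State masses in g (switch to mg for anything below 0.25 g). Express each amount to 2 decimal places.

calcium pantothenate 0.99 mg; calcium chloride dihydrate 237.17 mg; ferric citrate 19.22 mg; cellobiose 6.05 g; zinc sulfate heptahydrate 3.50 mg; tryptone 7.34 g

Scale factor = 324 mL / 750 mL = 0.432.
calcium pantothenate: 2.3 mg × (324 mL / 750 mL) = 0.99 mg
calcium chloride dihydrate: 0.549 g × (324 mL / 750 mL) = 0.237168 g = 237.17 mg
ferric citrate: 44.5 mg × (324 mL / 750 mL) = 19.22 mg
cellobiose: 14 g × (324 mL / 750 mL) = 6.05 g
zinc sulfate heptahydrate: 8.1 mg × (324 mL / 750 mL) = 3.50 mg
tryptone: 17 g × (324 mL / 750 mL) = 7.34 g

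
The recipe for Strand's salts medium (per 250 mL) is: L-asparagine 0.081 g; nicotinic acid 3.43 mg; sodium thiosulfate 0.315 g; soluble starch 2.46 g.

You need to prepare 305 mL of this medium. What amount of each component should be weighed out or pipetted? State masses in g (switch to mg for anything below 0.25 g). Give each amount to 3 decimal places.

Scale factor = 305 mL / 250 mL = 1.22.
L-asparagine: 0.081 g × (305 mL / 250 mL) = 0.09882 g = 98.820 mg
nicotinic acid: 3.43 mg × (305 mL / 250 mL) = 4.185 mg
sodium thiosulfate: 0.315 g × (305 mL / 250 mL) = 0.384 g
soluble starch: 2.46 g × (305 mL / 250 mL) = 3.001 g

L-asparagine 98.820 mg; nicotinic acid 4.185 mg; sodium thiosulfate 0.384 g; soluble starch 3.001 g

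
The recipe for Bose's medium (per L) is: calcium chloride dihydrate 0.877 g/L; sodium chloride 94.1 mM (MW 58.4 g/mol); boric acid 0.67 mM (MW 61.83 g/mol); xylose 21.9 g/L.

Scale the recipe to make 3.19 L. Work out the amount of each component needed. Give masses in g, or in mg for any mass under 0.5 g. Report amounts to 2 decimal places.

Working volume: 3.19 L.
calcium chloride dihydrate: 0.877 g/L × 3.19 L = 2.80 g
sodium chloride: 94.1 mmol/L × 58.4 g/mol × 3.19 L ÷ 1000 = 17.53 g
boric acid: 0.67 mmol/L × 61.83 mg/mmol × 3.19 L = 132.15 mg
xylose: 21.9 g/L × 3.19 L = 69.86 g

calcium chloride dihydrate 2.80 g; sodium chloride 17.53 g; boric acid 132.15 mg; xylose 69.86 g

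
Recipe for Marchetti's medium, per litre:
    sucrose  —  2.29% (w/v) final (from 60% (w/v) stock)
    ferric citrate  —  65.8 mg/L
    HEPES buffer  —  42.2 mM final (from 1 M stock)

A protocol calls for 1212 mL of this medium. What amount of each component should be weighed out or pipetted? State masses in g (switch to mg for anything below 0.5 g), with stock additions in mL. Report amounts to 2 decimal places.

Working volume: 1212 mL = 1.212 L.
sucrose: dilute stock: 2.29% ÷ 60% × 1212 mL = 46.26 mL
ferric citrate: 65.8 mg/L × 1.212 L = 79.75 mg
HEPES buffer: C1V1 = C2V2 → 42.2 mM × 1212 mL ÷ 1000 mM = 51.15 mL

sucrose 46.26 mL; ferric citrate 79.75 mg; HEPES buffer 51.15 mL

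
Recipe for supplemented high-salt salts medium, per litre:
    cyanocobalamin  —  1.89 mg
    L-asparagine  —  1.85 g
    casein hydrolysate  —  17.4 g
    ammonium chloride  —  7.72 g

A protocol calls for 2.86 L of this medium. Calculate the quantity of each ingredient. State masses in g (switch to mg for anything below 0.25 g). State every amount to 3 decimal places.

cyanocobalamin 5.405 mg; L-asparagine 5.291 g; casein hydrolysate 49.764 g; ammonium chloride 22.079 g

Scale factor = 2860 mL / 1000 mL = 2.86.
cyanocobalamin: 1.89 mg × (2860 mL / 1000 mL) = 5.405 mg
L-asparagine: 1.85 g × (2860 mL / 1000 mL) = 5.291 g
casein hydrolysate: 17.4 g × (2860 mL / 1000 mL) = 49.764 g
ammonium chloride: 7.72 g × (2860 mL / 1000 mL) = 22.079 g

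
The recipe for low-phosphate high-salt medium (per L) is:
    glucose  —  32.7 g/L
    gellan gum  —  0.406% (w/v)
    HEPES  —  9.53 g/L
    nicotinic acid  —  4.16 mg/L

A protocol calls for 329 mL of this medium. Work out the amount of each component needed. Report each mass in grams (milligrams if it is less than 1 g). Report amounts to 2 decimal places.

glucose 10.76 g; gellan gum 1.34 g; HEPES 3.14 g; nicotinic acid 1.37 mg

Working volume: 329 mL = 0.329 L.
glucose: 32.7 g/L × 0.329 L = 10.76 g
gellan gum: 0.406 g per 100 mL × 329 mL ÷ 100 = 1.34 g
HEPES: 9.53 g/L × 0.329 L = 3.14 g
nicotinic acid: 4.16 mg/L × 0.329 L = 1.37 mg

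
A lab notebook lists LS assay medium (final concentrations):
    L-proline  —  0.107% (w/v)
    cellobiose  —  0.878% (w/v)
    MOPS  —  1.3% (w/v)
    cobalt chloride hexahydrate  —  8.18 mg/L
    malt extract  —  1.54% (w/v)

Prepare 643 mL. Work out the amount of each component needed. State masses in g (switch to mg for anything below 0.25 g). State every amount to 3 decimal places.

Working volume: 643 mL = 0.643 L.
L-proline: 0.107 g per 100 mL × 643 mL ÷ 100 = 0.688 g
cellobiose: 0.878 g per 100 mL × 643 mL ÷ 100 = 5.646 g
MOPS: 1.3 g per 100 mL × 643 mL ÷ 100 = 8.359 g
cobalt chloride hexahydrate: 8.18 mg/L × 0.643 L = 5.260 mg
malt extract: 1.54% w/v = 15.4 g/L → 15.4 × 0.643 L = 9.902 g

L-proline 0.688 g; cellobiose 5.646 g; MOPS 8.359 g; cobalt chloride hexahydrate 5.260 mg; malt extract 9.902 g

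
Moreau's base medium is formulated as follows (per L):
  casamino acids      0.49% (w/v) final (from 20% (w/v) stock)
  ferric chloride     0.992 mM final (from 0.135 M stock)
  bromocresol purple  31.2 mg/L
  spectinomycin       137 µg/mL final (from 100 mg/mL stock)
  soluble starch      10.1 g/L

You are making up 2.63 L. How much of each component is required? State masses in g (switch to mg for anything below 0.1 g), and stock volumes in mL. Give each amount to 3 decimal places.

Working volume: 2.63 L.
casamino acids: C1V1 = C2V2 → 0.49% ÷ 20% × 2630 mL = 64.435 mL
ferric chloride: V = C2·V2/C1 = 0.992 mM × 2630 mL ÷ 135 mM = 19.326 mL
bromocresol purple: 31.2 mg/L × 2.63 L = 82.056 mg
spectinomycin: C1V1 = C2V2 → 137 µg/mL × 2630 mL ÷ 100000 µg/mL = 3.603 mL
soluble starch: 10.1 g/L × 2.63 L = 26.563 g

casamino acids 64.435 mL; ferric chloride 19.326 mL; bromocresol purple 82.056 mg; spectinomycin 3.603 mL; soluble starch 26.563 g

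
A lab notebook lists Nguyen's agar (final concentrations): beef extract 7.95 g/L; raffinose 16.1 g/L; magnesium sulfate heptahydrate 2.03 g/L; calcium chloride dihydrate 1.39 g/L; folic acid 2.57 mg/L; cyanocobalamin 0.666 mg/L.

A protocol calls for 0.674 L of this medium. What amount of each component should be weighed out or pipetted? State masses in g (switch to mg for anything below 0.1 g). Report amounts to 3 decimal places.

beef extract 5.358 g; raffinose 10.851 g; magnesium sulfate heptahydrate 1.368 g; calcium chloride dihydrate 0.937 g; folic acid 1.732 mg; cyanocobalamin 0.449 mg

Working volume: 0.674 L.
beef extract: 7.95 g/L × 0.674 L = 5.358 g
raffinose: 16.1 g/L × 0.674 L = 10.851 g
magnesium sulfate heptahydrate: 2.03 g/L × 0.674 L = 1.368 g
calcium chloride dihydrate: 1.39 g/L × 0.674 L = 0.937 g
folic acid: 2.57 mg/L × 0.674 L = 1.732 mg
cyanocobalamin: 0.666 mg/L × 0.674 L = 0.449 mg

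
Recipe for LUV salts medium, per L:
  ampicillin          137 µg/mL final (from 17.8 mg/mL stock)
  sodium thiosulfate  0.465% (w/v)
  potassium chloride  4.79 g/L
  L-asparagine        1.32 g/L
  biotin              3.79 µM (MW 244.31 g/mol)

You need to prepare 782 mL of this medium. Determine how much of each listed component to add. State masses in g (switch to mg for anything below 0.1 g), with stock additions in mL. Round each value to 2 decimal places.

ampicillin 6.02 mL; sodium thiosulfate 3.64 g; potassium chloride 3.75 g; L-asparagine 1.03 g; biotin 0.72 mg

Scale factor relative to 1 L: 0.782.
ampicillin: dilute stock: 137 µg/mL × 782 mL ÷ 17800 µg/mL = 6.02 mL
sodium thiosulfate: 0.465% w/v = 4.65 g/L → 4.65 × 0.782 L = 3.64 g
potassium chloride: 4.79 g/L × 0.782 L = 3.75 g
L-asparagine: 1.32 g/L × 0.782 L = 1.03 g
biotin: 3.79 µmol/L × 244.31 g/mol × 0.782 L ÷ 1000 = 0.72 mg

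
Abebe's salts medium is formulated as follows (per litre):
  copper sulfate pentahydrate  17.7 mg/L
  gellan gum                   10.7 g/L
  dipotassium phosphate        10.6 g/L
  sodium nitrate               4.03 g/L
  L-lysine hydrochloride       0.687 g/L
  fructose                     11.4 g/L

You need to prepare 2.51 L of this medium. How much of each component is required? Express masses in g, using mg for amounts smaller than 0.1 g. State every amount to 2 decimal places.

copper sulfate pentahydrate 44.43 mg; gellan gum 26.86 g; dipotassium phosphate 26.61 g; sodium nitrate 10.12 g; L-lysine hydrochloride 1.72 g; fructose 28.61 g

Working volume: 2.51 L.
copper sulfate pentahydrate: 17.7 mg/L × 2.51 L = 44.43 mg
gellan gum: 10.7 g/L × 2.51 L = 26.86 g
dipotassium phosphate: 10.6 g/L × 2.51 L = 26.61 g
sodium nitrate: 4.03 g/L × 2.51 L = 10.12 g
L-lysine hydrochloride: 0.687 g/L × 2.51 L = 1.72 g
fructose: 11.4 g/L × 2.51 L = 28.61 g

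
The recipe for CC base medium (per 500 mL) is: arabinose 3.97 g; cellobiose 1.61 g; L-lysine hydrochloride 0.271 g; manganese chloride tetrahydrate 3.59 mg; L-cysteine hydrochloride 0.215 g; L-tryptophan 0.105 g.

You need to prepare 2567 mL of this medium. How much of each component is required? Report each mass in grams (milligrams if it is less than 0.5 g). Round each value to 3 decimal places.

Ratio of target to recipe volume: 2567 / 500 = 5.134.
arabinose: 3.97 g × (2567 mL / 500 mL) = 20.382 g
cellobiose: 1.61 g × (2567 mL / 500 mL) = 8.266 g
L-lysine hydrochloride: 0.271 g × (2567 mL / 500 mL) = 1.391 g
manganese chloride tetrahydrate: 3.59 mg × (2567 mL / 500 mL) = 18.431 mg
L-cysteine hydrochloride: 0.215 g × (2567 mL / 500 mL) = 1.104 g
L-tryptophan: 0.105 g × (2567 mL / 500 mL) = 0.539 g

arabinose 20.382 g; cellobiose 8.266 g; L-lysine hydrochloride 1.391 g; manganese chloride tetrahydrate 18.431 mg; L-cysteine hydrochloride 1.104 g; L-tryptophan 0.539 g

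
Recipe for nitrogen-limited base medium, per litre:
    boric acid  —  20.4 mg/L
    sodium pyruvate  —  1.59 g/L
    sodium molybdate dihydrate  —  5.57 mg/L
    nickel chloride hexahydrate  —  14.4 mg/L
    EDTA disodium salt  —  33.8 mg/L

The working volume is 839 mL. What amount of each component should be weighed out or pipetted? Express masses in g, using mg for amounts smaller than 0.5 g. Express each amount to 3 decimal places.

boric acid 17.116 mg; sodium pyruvate 1.334 g; sodium molybdate dihydrate 4.673 mg; nickel chloride hexahydrate 12.082 mg; EDTA disodium salt 28.358 mg

Scale factor relative to 1 L: 0.839.
boric acid: 20.4 mg/L × 0.839 L = 17.116 mg
sodium pyruvate: 1.59 g/L × 0.839 L = 1.334 g
sodium molybdate dihydrate: 5.57 mg/L × 0.839 L = 4.673 mg
nickel chloride hexahydrate: 14.4 mg/L × 0.839 L = 12.082 mg
EDTA disodium salt: 33.8 mg/L × 0.839 L = 28.358 mg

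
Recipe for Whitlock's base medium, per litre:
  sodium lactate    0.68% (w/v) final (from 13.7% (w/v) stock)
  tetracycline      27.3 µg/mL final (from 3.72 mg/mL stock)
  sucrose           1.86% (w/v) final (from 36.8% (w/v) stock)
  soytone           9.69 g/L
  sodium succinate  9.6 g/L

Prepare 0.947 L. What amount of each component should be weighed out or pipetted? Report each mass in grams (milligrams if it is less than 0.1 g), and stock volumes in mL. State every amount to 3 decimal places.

Scale factor relative to 1 L: 0.947.
sodium lactate: dilute stock: 0.68% ÷ 13.7% × 947 mL = 47.004 mL
tetracycline: dilute stock: 27.3 µg/mL × 947 mL ÷ 3720 µg/mL = 6.950 mL
sucrose: V = C2·V2/C1 = 1.86% ÷ 36.8% × 947 mL = 47.865 mL
soytone: 9.69 g/L × 0.947 L = 9.176 g
sodium succinate: 9.6 g/L × 0.947 L = 9.091 g

sodium lactate 47.004 mL; tetracycline 6.950 mL; sucrose 47.865 mL; soytone 9.176 g; sodium succinate 9.091 g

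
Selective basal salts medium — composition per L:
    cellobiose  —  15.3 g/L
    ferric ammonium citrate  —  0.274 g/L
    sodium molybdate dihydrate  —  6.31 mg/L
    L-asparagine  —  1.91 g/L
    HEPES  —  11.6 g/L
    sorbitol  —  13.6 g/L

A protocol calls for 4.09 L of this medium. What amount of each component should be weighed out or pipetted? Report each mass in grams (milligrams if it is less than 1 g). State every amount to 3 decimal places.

cellobiose 62.577 g; ferric ammonium citrate 1.121 g; sodium molybdate dihydrate 25.808 mg; L-asparagine 7.812 g; HEPES 47.444 g; sorbitol 55.624 g

Working volume: 4.09 L.
cellobiose: 15.3 g/L × 4.09 L = 62.577 g
ferric ammonium citrate: 0.274 g/L × 4.09 L = 1.121 g
sodium molybdate dihydrate: 6.31 mg/L × 4.09 L = 25.808 mg
L-asparagine: 1.91 g/L × 4.09 L = 7.812 g
HEPES: 11.6 g/L × 4.09 L = 47.444 g
sorbitol: 13.6 g/L × 4.09 L = 55.624 g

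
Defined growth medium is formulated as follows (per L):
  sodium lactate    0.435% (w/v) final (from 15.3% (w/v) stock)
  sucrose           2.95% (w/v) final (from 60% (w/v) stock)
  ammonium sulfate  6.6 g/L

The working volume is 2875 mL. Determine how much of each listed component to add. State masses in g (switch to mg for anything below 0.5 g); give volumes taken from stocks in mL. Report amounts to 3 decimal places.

sodium lactate 81.740 mL; sucrose 141.354 mL; ammonium sulfate 18.975 g

Working volume: 2875 mL = 2.875 L.
sodium lactate: V = C2·V2/C1 = 0.435% ÷ 15.3% × 2875 mL = 81.740 mL
sucrose: V = C2·V2/C1 = 2.95% ÷ 60% × 2875 mL = 141.354 mL
ammonium sulfate: 6.6 g/L × 2.875 L = 18.975 g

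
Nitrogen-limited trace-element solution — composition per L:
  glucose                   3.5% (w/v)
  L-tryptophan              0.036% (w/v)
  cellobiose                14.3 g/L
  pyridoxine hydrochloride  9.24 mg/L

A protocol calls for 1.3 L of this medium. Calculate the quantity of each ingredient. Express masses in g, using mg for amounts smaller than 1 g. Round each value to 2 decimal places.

glucose 45.50 g; L-tryptophan 468.00 mg; cellobiose 18.59 g; pyridoxine hydrochloride 12.01 mg

Scale factor relative to 1 L: 1.3.
glucose: 3.5 g per 100 mL × 1300 mL ÷ 100 = 45.50 g
L-tryptophan: 0.036% w/v = 0.36 g/L → 0.36 × 1.3 L = 0.468 g = 468.00 mg
cellobiose: 14.3 g/L × 1.3 L = 18.59 g
pyridoxine hydrochloride: 9.24 mg/L × 1.3 L = 12.01 mg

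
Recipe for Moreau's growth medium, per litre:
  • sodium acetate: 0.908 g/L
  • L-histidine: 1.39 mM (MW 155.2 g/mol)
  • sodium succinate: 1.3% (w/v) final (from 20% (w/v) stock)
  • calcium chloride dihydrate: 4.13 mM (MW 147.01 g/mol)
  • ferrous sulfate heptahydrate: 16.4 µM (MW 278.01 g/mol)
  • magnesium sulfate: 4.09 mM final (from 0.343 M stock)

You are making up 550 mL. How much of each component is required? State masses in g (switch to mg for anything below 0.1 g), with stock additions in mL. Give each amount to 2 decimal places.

Scale factor relative to 1 L: 0.55.
sodium acetate: 0.908 g/L × 0.55 L = 0.50 g
L-histidine: 1.39 mmol/L × 155.2 g/mol × 0.55 L ÷ 1000 = 0.12 g
sodium succinate: C1V1 = C2V2 → 1.3% ÷ 20% × 550 mL = 35.75 mL
calcium chloride dihydrate: 4.13 mmol/L × 147.01 g/mol × 0.55 L ÷ 1000 = 0.33 g
ferrous sulfate heptahydrate: 16.4 µmol/L × 278.01 g/mol × 0.55 L ÷ 1000 = 2.51 mg
magnesium sulfate: V = C2·V2/C1 = 4.09 mM × 550 mL ÷ 343 mM = 6.56 mL

sodium acetate 0.50 g; L-histidine 0.12 g; sodium succinate 35.75 mL; calcium chloride dihydrate 0.33 g; ferrous sulfate heptahydrate 2.51 mg; magnesium sulfate 6.56 mL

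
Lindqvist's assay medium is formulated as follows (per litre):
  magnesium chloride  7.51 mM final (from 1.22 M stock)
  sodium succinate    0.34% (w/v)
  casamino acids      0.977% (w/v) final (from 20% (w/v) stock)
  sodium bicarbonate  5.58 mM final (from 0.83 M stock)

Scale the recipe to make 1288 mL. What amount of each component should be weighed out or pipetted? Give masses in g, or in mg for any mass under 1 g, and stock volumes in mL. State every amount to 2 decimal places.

Scale factor relative to 1 L: 1.288.
magnesium chloride: C1V1 = C2V2 → 7.51 mM × 1288 mL ÷ 1220 mM = 7.93 mL
sodium succinate: 0.34% w/v = 3.4 g/L → 3.4 × 1.288 L = 4.38 g
casamino acids: C1V1 = C2V2 → 0.977% ÷ 20% × 1288 mL = 62.92 mL
sodium bicarbonate: V = C2·V2/C1 = 5.58 mM × 1288 mL ÷ 830 mM = 8.66 mL

magnesium chloride 7.93 mL; sodium succinate 4.38 g; casamino acids 62.92 mL; sodium bicarbonate 8.66 mL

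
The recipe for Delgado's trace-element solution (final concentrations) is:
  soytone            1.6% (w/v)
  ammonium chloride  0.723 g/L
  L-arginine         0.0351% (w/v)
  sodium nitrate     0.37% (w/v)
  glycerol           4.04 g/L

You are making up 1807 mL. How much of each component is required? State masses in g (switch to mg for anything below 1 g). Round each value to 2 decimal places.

Target volume = 1807 mL = 1.807 L.
soytone: 1.6% w/v = 16 g/L → 16 × 1.807 L = 28.91 g
ammonium chloride: 0.723 g/L × 1.807 L = 1.31 g
L-arginine: 0.0351 g per 100 mL × 1807 mL ÷ 100 = 0.634257 g = 634.26 mg
sodium nitrate: 0.37 g per 100 mL × 1807 mL ÷ 100 = 6.69 g
glycerol: 4.04 g/L × 1.807 L = 7.30 g

soytone 28.91 g; ammonium chloride 1.31 g; L-arginine 634.26 mg; sodium nitrate 6.69 g; glycerol 7.30 g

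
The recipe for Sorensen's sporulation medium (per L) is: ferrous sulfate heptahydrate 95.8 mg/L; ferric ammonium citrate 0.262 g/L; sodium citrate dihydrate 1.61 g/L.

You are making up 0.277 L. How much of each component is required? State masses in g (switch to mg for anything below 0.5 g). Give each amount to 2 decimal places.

ferrous sulfate heptahydrate 26.54 mg; ferric ammonium citrate 72.57 mg; sodium citrate dihydrate 445.97 mg

Scale factor relative to 1 L: 0.277.
ferrous sulfate heptahydrate: 95.8 mg/L × 0.277 L = 26.54 mg
ferric ammonium citrate: 0.262 g/L × 0.277 L = 0.072574 g = 72.57 mg
sodium citrate dihydrate: 1.61 g/L × 0.277 L = 0.44597 g = 445.97 mg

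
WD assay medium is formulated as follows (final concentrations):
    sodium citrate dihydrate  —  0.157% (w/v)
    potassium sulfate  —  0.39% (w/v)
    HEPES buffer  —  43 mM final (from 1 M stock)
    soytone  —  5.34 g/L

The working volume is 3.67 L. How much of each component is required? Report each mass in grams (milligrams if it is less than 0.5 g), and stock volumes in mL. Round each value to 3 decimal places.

sodium citrate dihydrate 5.762 g; potassium sulfate 14.313 g; HEPES buffer 157.810 mL; soytone 19.598 g

Scale factor relative to 1 L: 3.67.
sodium citrate dihydrate: 0.157 g per 100 mL × 3670 mL ÷ 100 = 5.762 g
potassium sulfate: 0.39% w/v = 3.9 g/L → 3.9 × 3.67 L = 14.313 g
HEPES buffer: dilute stock: 43 mM × 3670 mL ÷ 1000 mM = 157.810 mL
soytone: 5.34 g/L × 3.67 L = 19.598 g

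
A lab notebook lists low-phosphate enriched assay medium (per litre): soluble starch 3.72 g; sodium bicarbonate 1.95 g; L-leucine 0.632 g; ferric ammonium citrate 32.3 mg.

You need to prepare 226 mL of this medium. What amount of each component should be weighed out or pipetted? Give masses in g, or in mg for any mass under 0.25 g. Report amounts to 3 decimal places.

soluble starch 0.841 g; sodium bicarbonate 0.441 g; L-leucine 142.832 mg; ferric ammonium citrate 7.300 mg

Ratio of target to recipe volume: 226 / 1000 = 0.226.
soluble starch: 3.72 g × (226 mL / 1000 mL) = 0.841 g
sodium bicarbonate: 1.95 g × (226 mL / 1000 mL) = 0.441 g
L-leucine: 0.632 g × (226 mL / 1000 mL) = 0.142832 g = 142.832 mg
ferric ammonium citrate: 32.3 mg × (226 mL / 1000 mL) = 7.300 mg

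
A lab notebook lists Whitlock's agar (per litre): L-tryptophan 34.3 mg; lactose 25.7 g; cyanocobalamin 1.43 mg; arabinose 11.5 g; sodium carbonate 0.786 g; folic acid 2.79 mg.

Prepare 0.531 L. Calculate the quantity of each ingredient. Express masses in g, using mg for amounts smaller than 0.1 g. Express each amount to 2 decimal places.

Ratio of target to recipe volume: 531 / 1000 = 0.531.
L-tryptophan: 34.3 mg × (531 mL / 1000 mL) = 18.21 mg
lactose: 25.7 g × (531 mL / 1000 mL) = 13.65 g
cyanocobalamin: 1.43 mg × (531 mL / 1000 mL) = 0.76 mg
arabinose: 11.5 g × (531 mL / 1000 mL) = 6.11 g
sodium carbonate: 0.786 g × (531 mL / 1000 mL) = 0.42 g
folic acid: 2.79 mg × (531 mL / 1000 mL) = 1.48 mg

L-tryptophan 18.21 mg; lactose 13.65 g; cyanocobalamin 0.76 mg; arabinose 6.11 g; sodium carbonate 0.42 g; folic acid 1.48 mg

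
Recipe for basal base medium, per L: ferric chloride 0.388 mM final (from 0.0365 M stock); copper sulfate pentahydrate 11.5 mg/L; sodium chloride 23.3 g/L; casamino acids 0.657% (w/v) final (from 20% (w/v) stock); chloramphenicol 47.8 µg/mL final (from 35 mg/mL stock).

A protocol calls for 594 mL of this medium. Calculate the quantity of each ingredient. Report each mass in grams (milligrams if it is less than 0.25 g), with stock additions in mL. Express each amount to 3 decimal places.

Target volume = 594 mL = 0.594 L.
ferric chloride: V = C2·V2/C1 = 0.388 mM × 594 mL ÷ 36.5 mM = 6.314 mL
copper sulfate pentahydrate: 11.5 mg/L × 0.594 L = 6.831 mg
sodium chloride: 23.3 g/L × 0.594 L = 13.840 g
casamino acids: dilute stock: 0.657% ÷ 20% × 594 mL = 19.513 mL
chloramphenicol: dilute stock: 47.8 µg/mL × 594 mL ÷ 35000 µg/mL = 0.811 mL

ferric chloride 6.314 mL; copper sulfate pentahydrate 6.831 mg; sodium chloride 13.840 g; casamino acids 19.513 mL; chloramphenicol 0.811 mL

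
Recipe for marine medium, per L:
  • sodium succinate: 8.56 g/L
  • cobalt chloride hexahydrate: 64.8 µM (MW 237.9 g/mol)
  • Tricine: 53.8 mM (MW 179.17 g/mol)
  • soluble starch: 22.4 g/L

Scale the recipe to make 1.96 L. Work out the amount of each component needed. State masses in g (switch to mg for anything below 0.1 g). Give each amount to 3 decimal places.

sodium succinate 16.778 g; cobalt chloride hexahydrate 30.215 mg; Tricine 18.893 g; soluble starch 43.904 g

Scale factor relative to 1 L: 1.96.
sodium succinate: 8.56 g/L × 1.96 L = 16.778 g
cobalt chloride hexahydrate: 64.8 µmol/L × 237.9 g/mol × 1.96 L ÷ 1000 = 30.215 mg
Tricine: 53.8 mmol/L × 179.17 g/mol × 1.96 L ÷ 1000 = 18.893 g
soluble starch: 22.4 g/L × 1.96 L = 43.904 g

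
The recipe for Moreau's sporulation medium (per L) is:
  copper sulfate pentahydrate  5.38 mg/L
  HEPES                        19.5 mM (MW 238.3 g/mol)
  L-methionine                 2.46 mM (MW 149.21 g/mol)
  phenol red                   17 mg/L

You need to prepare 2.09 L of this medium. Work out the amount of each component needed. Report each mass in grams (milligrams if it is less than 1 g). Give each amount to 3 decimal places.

copper sulfate pentahydrate 11.244 mg; HEPES 9.712 g; L-methionine 767.148 mg; phenol red 35.530 mg

Working volume: 2.09 L.
copper sulfate pentahydrate: 5.38 mg/L × 2.09 L = 11.244 mg
HEPES: 19.5 mmol/L × 238.3 g/mol × 2.09 L ÷ 1000 = 9.712 g
L-methionine: 2.46 mmol/L × 149.21 mg/mmol × 2.09 L = 767.148 mg
phenol red: 17 mg/L × 2.09 L = 35.530 mg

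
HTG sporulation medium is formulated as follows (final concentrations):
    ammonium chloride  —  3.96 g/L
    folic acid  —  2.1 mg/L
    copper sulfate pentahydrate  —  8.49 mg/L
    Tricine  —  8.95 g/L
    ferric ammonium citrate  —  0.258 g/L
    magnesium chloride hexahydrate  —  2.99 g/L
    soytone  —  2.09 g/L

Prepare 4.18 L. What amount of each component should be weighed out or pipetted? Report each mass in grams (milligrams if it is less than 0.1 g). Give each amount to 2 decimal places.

Scale factor relative to 1 L: 4.18.
ammonium chloride: 3.96 g/L × 4.18 L = 16.55 g
folic acid: 2.1 mg/L × 4.18 L = 8.78 mg
copper sulfate pentahydrate: 8.49 mg/L × 4.18 L = 35.49 mg
Tricine: 8.95 g/L × 4.18 L = 37.41 g
ferric ammonium citrate: 0.258 g/L × 4.18 L = 1.08 g
magnesium chloride hexahydrate: 2.99 g/L × 4.18 L = 12.50 g
soytone: 2.09 g/L × 4.18 L = 8.74 g

ammonium chloride 16.55 g; folic acid 8.78 mg; copper sulfate pentahydrate 35.49 mg; Tricine 37.41 g; ferric ammonium citrate 1.08 g; magnesium chloride hexahydrate 12.50 g; soytone 8.74 g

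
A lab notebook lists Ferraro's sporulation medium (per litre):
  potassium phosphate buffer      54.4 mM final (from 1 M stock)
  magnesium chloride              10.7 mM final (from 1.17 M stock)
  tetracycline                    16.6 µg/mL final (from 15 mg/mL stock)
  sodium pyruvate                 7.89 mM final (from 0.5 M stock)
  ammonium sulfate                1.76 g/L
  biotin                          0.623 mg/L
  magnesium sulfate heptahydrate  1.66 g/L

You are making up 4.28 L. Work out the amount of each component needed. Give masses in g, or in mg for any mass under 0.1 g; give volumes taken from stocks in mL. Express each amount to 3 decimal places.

potassium phosphate buffer 232.832 mL; magnesium chloride 39.142 mL; tetracycline 4.737 mL; sodium pyruvate 67.538 mL; ammonium sulfate 7.533 g; biotin 2.666 mg; magnesium sulfate heptahydrate 7.105 g

Working volume: 4.28 L.
potassium phosphate buffer: V = C2·V2/C1 = 54.4 mM × 4280 mL ÷ 1000 mM = 232.832 mL
magnesium chloride: dilute stock: 10.7 mM × 4280 mL ÷ 1170 mM = 39.142 mL
tetracycline: V = C2·V2/C1 = 16.6 µg/mL × 4280 mL ÷ 15000 µg/mL = 4.737 mL
sodium pyruvate: C1V1 = C2V2 → 7.89 mM × 4280 mL ÷ 500 mM = 67.538 mL
ammonium sulfate: 1.76 g/L × 4.28 L = 7.533 g
biotin: 0.623 mg/L × 4.28 L = 2.666 mg
magnesium sulfate heptahydrate: 1.66 g/L × 4.28 L = 7.105 g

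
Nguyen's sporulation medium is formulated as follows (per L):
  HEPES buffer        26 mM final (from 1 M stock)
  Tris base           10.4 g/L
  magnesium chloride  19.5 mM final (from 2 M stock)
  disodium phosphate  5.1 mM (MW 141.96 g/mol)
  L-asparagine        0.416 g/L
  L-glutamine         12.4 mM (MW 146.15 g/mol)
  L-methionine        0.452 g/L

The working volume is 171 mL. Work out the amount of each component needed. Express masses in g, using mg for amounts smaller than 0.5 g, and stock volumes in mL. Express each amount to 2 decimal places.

Working volume: 171 mL = 0.171 L.
HEPES buffer: dilute stock: 26 mM × 171 mL ÷ 1000 mM = 4.45 mL
Tris base: 10.4 g/L × 0.171 L = 1.78 g
magnesium chloride: V = C2·V2/C1 = 19.5 mM × 171 mL ÷ 2000 mM = 1.67 mL
disodium phosphate: 5.1 mmol/L × 141.96 mg/mmol × 0.171 L = 123.80 mg
L-asparagine: 0.416 g/L × 0.171 L = 0.071136 g = 71.14 mg
L-glutamine: 12.4 mmol/L × 146.15 mg/mmol × 0.171 L = 309.90 mg
L-methionine: 0.452 g/L × 0.171 L = 0.077292 g = 77.29 mg

HEPES buffer 4.45 mL; Tris base 1.78 g; magnesium chloride 1.67 mL; disodium phosphate 123.80 mg; L-asparagine 71.14 mg; L-glutamine 309.90 mg; L-methionine 77.29 mg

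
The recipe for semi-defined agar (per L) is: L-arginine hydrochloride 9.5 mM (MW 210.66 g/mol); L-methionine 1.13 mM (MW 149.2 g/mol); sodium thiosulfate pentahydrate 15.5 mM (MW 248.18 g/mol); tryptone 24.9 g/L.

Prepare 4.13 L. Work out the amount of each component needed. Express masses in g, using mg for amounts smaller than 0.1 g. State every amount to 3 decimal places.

L-arginine hydrochloride 8.265 g; L-methionine 0.696 g; sodium thiosulfate pentahydrate 15.887 g; tryptone 102.837 g

Working volume: 4.13 L.
L-arginine hydrochloride: 9.5 mmol/L × 210.66 g/mol × 4.13 L ÷ 1000 = 8.265 g
L-methionine: 1.13 mmol/L × 149.2 g/mol × 4.13 L ÷ 1000 = 0.696 g
sodium thiosulfate pentahydrate: 15.5 mmol/L × 248.18 g/mol × 4.13 L ÷ 1000 = 15.887 g
tryptone: 24.9 g/L × 4.13 L = 102.837 g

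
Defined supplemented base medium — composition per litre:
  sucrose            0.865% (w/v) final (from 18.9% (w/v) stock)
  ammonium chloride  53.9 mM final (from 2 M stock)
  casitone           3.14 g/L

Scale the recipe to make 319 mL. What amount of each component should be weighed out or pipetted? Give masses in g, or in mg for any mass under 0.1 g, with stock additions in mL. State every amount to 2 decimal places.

Scale factor relative to 1 L: 0.319.
sucrose: dilute stock: 0.865% ÷ 18.9% × 319 mL = 14.60 mL
ammonium chloride: V = C2·V2/C1 = 53.9 mM × 319 mL ÷ 2000 mM = 8.60 mL
casitone: 3.14 g/L × 0.319 L = 1.00 g

sucrose 14.60 mL; ammonium chloride 8.60 mL; casitone 1.00 g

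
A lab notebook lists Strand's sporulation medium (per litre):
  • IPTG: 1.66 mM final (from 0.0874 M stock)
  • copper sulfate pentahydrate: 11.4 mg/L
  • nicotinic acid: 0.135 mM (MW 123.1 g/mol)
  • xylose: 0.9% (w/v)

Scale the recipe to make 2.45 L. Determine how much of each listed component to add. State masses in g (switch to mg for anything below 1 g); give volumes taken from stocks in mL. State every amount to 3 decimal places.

Scale factor relative to 1 L: 2.45.
IPTG: dilute stock: 1.66 mM × 2450 mL ÷ 87.4 mM = 46.533 mL
copper sulfate pentahydrate: 11.4 mg/L × 2.45 L = 27.930 mg
nicotinic acid: 0.135 mmol/L × 123.1 mg/mmol × 2.45 L = 40.715 mg
xylose: 0.9% w/v = 9 g/L → 9 × 2.45 L = 22.050 g

IPTG 46.533 mL; copper sulfate pentahydrate 27.930 mg; nicotinic acid 40.715 mg; xylose 22.050 g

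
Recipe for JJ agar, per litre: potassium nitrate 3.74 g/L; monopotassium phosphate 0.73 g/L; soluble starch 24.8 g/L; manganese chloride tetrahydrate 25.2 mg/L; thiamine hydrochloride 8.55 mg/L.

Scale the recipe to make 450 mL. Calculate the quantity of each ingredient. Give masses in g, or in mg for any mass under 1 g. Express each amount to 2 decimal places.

potassium nitrate 1.68 g; monopotassium phosphate 328.50 mg; soluble starch 11.16 g; manganese chloride tetrahydrate 11.34 mg; thiamine hydrochloride 3.85 mg

Scale factor relative to 1 L: 0.45.
potassium nitrate: 3.74 g/L × 0.45 L = 1.68 g
monopotassium phosphate: 0.73 g/L × 0.45 L = 0.3285 g = 328.50 mg
soluble starch: 24.8 g/L × 0.45 L = 11.16 g
manganese chloride tetrahydrate: 25.2 mg/L × 0.45 L = 11.34 mg
thiamine hydrochloride: 8.55 mg/L × 0.45 L = 3.85 mg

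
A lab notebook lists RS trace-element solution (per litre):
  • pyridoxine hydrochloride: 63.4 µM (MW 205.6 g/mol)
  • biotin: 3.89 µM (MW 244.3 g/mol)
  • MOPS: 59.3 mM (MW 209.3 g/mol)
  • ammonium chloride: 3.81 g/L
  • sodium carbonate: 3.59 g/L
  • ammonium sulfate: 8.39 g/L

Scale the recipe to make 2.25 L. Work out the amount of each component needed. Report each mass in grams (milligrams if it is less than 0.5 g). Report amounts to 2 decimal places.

pyridoxine hydrochloride 29.33 mg; biotin 2.14 mg; MOPS 27.93 g; ammonium chloride 8.57 g; sodium carbonate 8.08 g; ammonium sulfate 18.88 g

Scale factor relative to 1 L: 2.25.
pyridoxine hydrochloride: 63.4 µmol/L × 205.6 g/mol × 2.25 L ÷ 1000 = 29.33 mg
biotin: 3.89 µmol/L × 244.3 g/mol × 2.25 L ÷ 1000 = 2.14 mg
MOPS: 59.3 mmol/L × 209.3 g/mol × 2.25 L ÷ 1000 = 27.93 g
ammonium chloride: 3.81 g/L × 2.25 L = 8.57 g
sodium carbonate: 3.59 g/L × 2.25 L = 8.08 g
ammonium sulfate: 8.39 g/L × 2.25 L = 18.88 g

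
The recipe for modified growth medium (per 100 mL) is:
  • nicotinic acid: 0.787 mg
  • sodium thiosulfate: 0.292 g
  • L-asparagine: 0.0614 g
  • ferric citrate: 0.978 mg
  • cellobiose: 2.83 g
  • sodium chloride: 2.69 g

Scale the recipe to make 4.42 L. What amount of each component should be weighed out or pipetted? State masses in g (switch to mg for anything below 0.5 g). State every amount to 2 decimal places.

nicotinic acid 34.79 mg; sodium thiosulfate 12.91 g; L-asparagine 2.71 g; ferric citrate 43.23 mg; cellobiose 125.09 g; sodium chloride 118.90 g

Scale factor = 4420 mL / 100 mL = 44.2.
nicotinic acid: 0.787 mg × (4420 mL / 100 mL) = 34.79 mg
sodium thiosulfate: 0.292 g × (4420 mL / 100 mL) = 12.91 g
L-asparagine: 0.0614 g × (4420 mL / 100 mL) = 2.71 g
ferric citrate: 0.978 mg × (4420 mL / 100 mL) = 43.23 mg
cellobiose: 2.83 g × (4420 mL / 100 mL) = 125.09 g
sodium chloride: 2.69 g × (4420 mL / 100 mL) = 118.90 g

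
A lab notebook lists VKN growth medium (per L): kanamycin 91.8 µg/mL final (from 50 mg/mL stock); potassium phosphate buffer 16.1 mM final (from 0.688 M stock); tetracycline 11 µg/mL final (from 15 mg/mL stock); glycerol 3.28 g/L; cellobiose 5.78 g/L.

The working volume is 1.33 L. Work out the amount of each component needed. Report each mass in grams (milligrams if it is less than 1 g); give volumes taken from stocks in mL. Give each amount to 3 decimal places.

kanamycin 2.442 mL; potassium phosphate buffer 31.124 mL; tetracycline 0.975 mL; glycerol 4.362 g; cellobiose 7.687 g

Scale factor relative to 1 L: 1.33.
kanamycin: C1V1 = C2V2 → 91.8 µg/mL × 1330 mL ÷ 50000 µg/mL = 2.442 mL
potassium phosphate buffer: dilute stock: 16.1 mM × 1330 mL ÷ 688 mM = 31.124 mL
tetracycline: V = C2·V2/C1 = 11 µg/mL × 1330 mL ÷ 15000 µg/mL = 0.975 mL
glycerol: 3.28 g/L × 1.33 L = 4.362 g
cellobiose: 5.78 g/L × 1.33 L = 7.687 g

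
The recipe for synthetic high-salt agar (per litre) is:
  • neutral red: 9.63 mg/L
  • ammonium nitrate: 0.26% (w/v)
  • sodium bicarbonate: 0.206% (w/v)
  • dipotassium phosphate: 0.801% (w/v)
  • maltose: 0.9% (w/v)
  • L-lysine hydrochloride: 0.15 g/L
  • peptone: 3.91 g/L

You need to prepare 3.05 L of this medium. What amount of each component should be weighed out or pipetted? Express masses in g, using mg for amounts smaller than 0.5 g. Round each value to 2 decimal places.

Working volume: 3.05 L.
neutral red: 9.63 mg/L × 3.05 L = 29.37 mg
ammonium nitrate: 0.26% w/v = 2.6 g/L → 2.6 × 3.05 L = 7.93 g
sodium bicarbonate: 0.206 g per 100 mL × 3050 mL ÷ 100 = 6.28 g
dipotassium phosphate: 0.801 g per 100 mL × 3050 mL ÷ 100 = 24.43 g
maltose: 0.9% w/v = 9 g/L → 9 × 3.05 L = 27.45 g
L-lysine hydrochloride: 0.15 g/L × 3.05 L = 0.4575 g = 457.50 mg
peptone: 3.91 g/L × 3.05 L = 11.93 g

neutral red 29.37 mg; ammonium nitrate 7.93 g; sodium bicarbonate 6.28 g; dipotassium phosphate 24.43 g; maltose 27.45 g; L-lysine hydrochloride 457.50 mg; peptone 11.93 g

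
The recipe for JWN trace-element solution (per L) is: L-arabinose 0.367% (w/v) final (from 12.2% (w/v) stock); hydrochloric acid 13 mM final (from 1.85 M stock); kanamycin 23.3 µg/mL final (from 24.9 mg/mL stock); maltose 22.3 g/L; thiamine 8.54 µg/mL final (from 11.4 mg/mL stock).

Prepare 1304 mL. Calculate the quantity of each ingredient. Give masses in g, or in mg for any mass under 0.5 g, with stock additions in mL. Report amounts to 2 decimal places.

L-arabinose 39.23 mL; hydrochloric acid 9.16 mL; kanamycin 1.22 mL; maltose 29.08 g; thiamine 0.98 mL

Working volume: 1304 mL = 1.304 L.
L-arabinose: dilute stock: 0.367% ÷ 12.2% × 1304 mL = 39.23 mL
hydrochloric acid: dilute stock: 13 mM × 1304 mL ÷ 1850 mM = 9.16 mL
kanamycin: dilute stock: 23.3 µg/mL × 1304 mL ÷ 24900 µg/mL = 1.22 mL
maltose: 22.3 g/L × 1.304 L = 29.08 g
thiamine: C1V1 = C2V2 → 8.54 µg/mL × 1304 mL ÷ 11400 µg/mL = 0.98 mL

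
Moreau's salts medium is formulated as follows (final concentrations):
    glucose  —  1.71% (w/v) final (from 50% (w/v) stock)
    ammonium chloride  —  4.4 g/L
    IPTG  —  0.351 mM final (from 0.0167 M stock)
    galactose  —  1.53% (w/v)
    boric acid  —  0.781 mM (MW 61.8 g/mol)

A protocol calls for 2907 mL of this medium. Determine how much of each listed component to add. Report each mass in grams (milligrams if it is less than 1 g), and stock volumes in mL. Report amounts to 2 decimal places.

Scale factor relative to 1 L: 2.907.
glucose: dilute stock: 1.71% ÷ 50% × 2907 mL = 99.42 mL
ammonium chloride: 4.4 g/L × 2.907 L = 12.79 g
IPTG: V = C2·V2/C1 = 0.351 mM × 2907 mL ÷ 16.7 mM = 61.10 mL
galactose: 1.53% w/v = 15.3 g/L → 15.3 × 2.907 L = 44.48 g
boric acid: 0.781 mmol/L × 61.8 mg/mmol × 2.907 L = 140.31 mg

glucose 99.42 mL; ammonium chloride 12.79 g; IPTG 61.10 mL; galactose 44.48 g; boric acid 140.31 mg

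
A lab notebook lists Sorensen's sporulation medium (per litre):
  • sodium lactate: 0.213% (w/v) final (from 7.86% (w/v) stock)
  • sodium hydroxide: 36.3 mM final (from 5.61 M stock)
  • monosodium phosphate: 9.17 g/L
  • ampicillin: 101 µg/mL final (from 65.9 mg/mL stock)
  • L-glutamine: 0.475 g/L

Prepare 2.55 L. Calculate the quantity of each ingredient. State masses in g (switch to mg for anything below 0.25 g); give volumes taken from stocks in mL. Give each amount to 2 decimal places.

Working volume: 2.55 L.
sodium lactate: dilute stock: 0.213% ÷ 7.86% × 2550 mL = 69.10 mL
sodium hydroxide: dilute stock: 36.3 mM × 2550 mL ÷ 5610 mM = 16.50 mL
monosodium phosphate: 9.17 g/L × 2.55 L = 23.38 g
ampicillin: dilute stock: 101 µg/mL × 2550 mL ÷ 65900 µg/mL = 3.91 mL
L-glutamine: 0.475 g/L × 2.55 L = 1.21 g

sodium lactate 69.10 mL; sodium hydroxide 16.50 mL; monosodium phosphate 23.38 g; ampicillin 3.91 mL; L-glutamine 1.21 g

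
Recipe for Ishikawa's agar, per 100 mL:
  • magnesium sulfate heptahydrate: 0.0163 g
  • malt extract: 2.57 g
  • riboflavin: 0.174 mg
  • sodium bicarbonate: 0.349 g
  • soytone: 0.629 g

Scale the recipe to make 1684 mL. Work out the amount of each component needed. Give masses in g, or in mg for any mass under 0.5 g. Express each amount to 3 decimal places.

Ratio of target to recipe volume: 1684 / 100 = 16.84.
magnesium sulfate heptahydrate: 0.0163 g × (1684 mL / 100 mL) = 0.274492 g = 274.492 mg
malt extract: 2.57 g × (1684 mL / 100 mL) = 43.279 g
riboflavin: 0.174 mg × (1684 mL / 100 mL) = 2.930 mg
sodium bicarbonate: 0.349 g × (1684 mL / 100 mL) = 5.877 g
soytone: 0.629 g × (1684 mL / 100 mL) = 10.592 g

magnesium sulfate heptahydrate 274.492 mg; malt extract 43.279 g; riboflavin 2.930 mg; sodium bicarbonate 5.877 g; soytone 10.592 g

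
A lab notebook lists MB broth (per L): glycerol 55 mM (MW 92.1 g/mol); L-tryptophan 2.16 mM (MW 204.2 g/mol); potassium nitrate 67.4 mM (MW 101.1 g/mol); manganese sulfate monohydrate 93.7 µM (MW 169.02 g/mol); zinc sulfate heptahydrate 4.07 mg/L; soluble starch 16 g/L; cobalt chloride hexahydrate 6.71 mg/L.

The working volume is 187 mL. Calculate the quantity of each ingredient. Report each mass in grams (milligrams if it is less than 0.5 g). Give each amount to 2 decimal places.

Target volume = 187 mL = 0.187 L.
glycerol: 55 mmol/L × 92.1 g/mol × 0.187 L ÷ 1000 = 0.95 g
L-tryptophan: 2.16 mmol/L × 204.2 mg/mmol × 0.187 L = 82.48 mg
potassium nitrate: 67.4 mmol/L × 101.1 g/mol × 0.187 L ÷ 1000 = 1.27 g
manganese sulfate monohydrate: 93.7 µmol/L × 169.02 g/mol × 0.187 L ÷ 1000 = 2.96 mg
zinc sulfate heptahydrate: 4.07 mg/L × 0.187 L = 0.76 mg
soluble starch: 16 g/L × 0.187 L = 2.99 g
cobalt chloride hexahydrate: 6.71 mg/L × 0.187 L = 1.25 mg

glycerol 0.95 g; L-tryptophan 82.48 mg; potassium nitrate 1.27 g; manganese sulfate monohydrate 2.96 mg; zinc sulfate heptahydrate 0.76 mg; soluble starch 2.99 g; cobalt chloride hexahydrate 1.25 mg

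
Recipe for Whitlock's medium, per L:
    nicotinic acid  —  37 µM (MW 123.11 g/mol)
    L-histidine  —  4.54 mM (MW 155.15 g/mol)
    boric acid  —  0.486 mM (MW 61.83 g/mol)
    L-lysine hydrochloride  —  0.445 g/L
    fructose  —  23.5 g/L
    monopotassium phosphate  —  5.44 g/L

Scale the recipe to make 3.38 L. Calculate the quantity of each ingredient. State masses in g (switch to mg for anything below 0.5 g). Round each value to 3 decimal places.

Working volume: 3.38 L.
nicotinic acid: 37 µmol/L × 123.11 g/mol × 3.38 L ÷ 1000 = 15.396 mg
L-histidine: 4.54 mmol/L × 155.15 g/mol × 3.38 L ÷ 1000 = 2.381 g
boric acid: 0.486 mmol/L × 61.83 mg/mmol × 3.38 L = 101.567 mg
L-lysine hydrochloride: 0.445 g/L × 3.38 L = 1.504 g
fructose: 23.5 g/L × 3.38 L = 79.430 g
monopotassium phosphate: 5.44 g/L × 3.38 L = 18.387 g

nicotinic acid 15.396 mg; L-histidine 2.381 g; boric acid 101.567 mg; L-lysine hydrochloride 1.504 g; fructose 79.430 g; monopotassium phosphate 18.387 g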